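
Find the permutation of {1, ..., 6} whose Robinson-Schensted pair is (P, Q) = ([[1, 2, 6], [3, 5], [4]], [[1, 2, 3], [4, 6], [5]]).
Reverse RSK: for i = n, n-1, ..., 1, locate i in Q, remove the corresponding corner cell from P, and reverse-bump its entry up through P; the value ejected from row 1 is w(i).

So w = 4 5 6 3 1 2.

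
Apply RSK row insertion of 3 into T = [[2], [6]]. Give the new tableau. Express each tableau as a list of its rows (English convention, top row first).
3 is larger than every entry of row 1, so it is appended to row 1. The new tableau is [[2, 3], [6]].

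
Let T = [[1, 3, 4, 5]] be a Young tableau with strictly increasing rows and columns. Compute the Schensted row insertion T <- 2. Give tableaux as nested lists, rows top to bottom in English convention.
In row 1, 2 replaces 3 (the leftmost entry greater than 2); 3 is bumped to row 2. 3 starts a new row 2. The new tableau is [[1, 2, 4, 5], [3]].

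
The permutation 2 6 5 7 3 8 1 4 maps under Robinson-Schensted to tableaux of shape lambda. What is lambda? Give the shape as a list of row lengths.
RSK row insertion gives P = [[1, 3, 4, 8], [2, 7], [5], [6]], which has shape [4, 2, 1, 1].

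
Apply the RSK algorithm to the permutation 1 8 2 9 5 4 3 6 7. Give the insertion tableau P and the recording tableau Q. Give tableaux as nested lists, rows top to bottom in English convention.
Insert each entry of the permutation into P by Schensted row insertion, recording in Q the position of each new cell.

After inserting 1: P = [[1]].
After inserting 8: P = [[1, 8]].
After inserting 2: P = [[1, 2], [8]].
After inserting 9: P = [[1, 2, 9], [8]].
After inserting 5: P = [[1, 2, 5], [8, 9]].
After inserting 4: P = [[1, 2, 4], [5, 9], [8]].
After inserting 3: P = [[1, 2, 3], [4, 9], [5], [8]].
After inserting 6: P = [[1, 2, 3, 6], [4, 9], [5], [8]].
After inserting 7: P = [[1, 2, 3, 6, 7], [4, 9], [5], [8]].

So P = [[1, 2, 3, 6, 7], [4, 9], [5], [8]], Q = [[1, 2, 4, 8, 9], [3, 5], [6], [7]].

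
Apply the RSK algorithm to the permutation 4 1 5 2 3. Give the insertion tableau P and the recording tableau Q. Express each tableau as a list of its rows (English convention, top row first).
Insert each entry of the permutation into P by Schensted row insertion, recording in Q the position of each new cell.

Insert 4: appended to row 1. P = [[4]].
Insert 1: 1 bumps 4 from row 1; 4 starts row 2. P = [[1], [4]].
Insert 5: appended to row 1. P = [[1, 5], [4]].
Insert 2: 2 bumps 5 from row 1; 5 appends to row 2. P = [[1, 2], [4, 5]].
Insert 3: appended to row 1. P = [[1, 2, 3], [4, 5]].

So P = [[1, 2, 3], [4, 5]], Q = [[1, 3, 5], [2, 4]].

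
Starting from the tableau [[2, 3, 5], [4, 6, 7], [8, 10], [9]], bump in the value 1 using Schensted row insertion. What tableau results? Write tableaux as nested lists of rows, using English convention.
In row 1, 1 replaces 2 (the leftmost entry greater than 1); 2 is bumped to row 2. In row 2, 2 replaces 4 (the leftmost entry greater than 2); 4 is bumped to row 3. In row 3, 4 replaces 8 (the leftmost entry greater than 4); 8 is bumped to row 4. In row 4, 8 replaces 9 (the leftmost entry greater than 8); 9 is bumped to row 5. 9 starts a new row 5. The new tableau is [[1, 3, 5], [2, 6, 7], [4, 10], [8], [9]].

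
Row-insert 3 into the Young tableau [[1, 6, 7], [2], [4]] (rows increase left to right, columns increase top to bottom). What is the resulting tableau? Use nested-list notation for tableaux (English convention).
In row 1, 3 replaces 6 (the leftmost entry greater than 3); 6 is bumped to row 2. 6 is appended to row 2. The new tableau is [[1, 3, 7], [2, 6], [4]].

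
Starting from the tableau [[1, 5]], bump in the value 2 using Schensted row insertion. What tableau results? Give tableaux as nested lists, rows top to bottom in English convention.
In row 1, 2 replaces 5 (the leftmost entry greater than 2); 5 is bumped to row 2. 5 starts a new row 2. The new tableau is [[1, 2], [5]].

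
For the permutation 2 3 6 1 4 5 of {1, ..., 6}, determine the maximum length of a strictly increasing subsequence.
4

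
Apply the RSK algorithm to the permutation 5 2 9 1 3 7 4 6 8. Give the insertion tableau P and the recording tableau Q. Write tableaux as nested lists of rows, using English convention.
Insert each entry of the permutation into P by Schensted row insertion, recording in Q the position of each new cell.

Insert 5: appended to row 1. P = [[5]].
Insert 2: 2 bumps 5 from row 1; 5 starts row 2. P = [[2], [5]].
Insert 9: appended to row 1. P = [[2, 9], [5]].
Insert 1: 1 bumps 2 from row 1; 2 bumps 5 from row 2; 5 starts row 3. P = [[1, 9], [2], [5]].
Insert 3: 3 bumps 9 from row 1; 9 appends to row 2. P = [[1, 3], [2, 9], [5]].
Insert 7: appended to row 1. P = [[1, 3, 7], [2, 9], [5]].
Insert 4: 4 bumps 7 from row 1; 7 bumps 9 from row 2; 9 appends to row 3. P = [[1, 3, 4], [2, 7], [5, 9]].
Insert 6: appended to row 1. P = [[1, 3, 4, 6], [2, 7], [5, 9]].
Insert 8: appended to row 1. P = [[1, 3, 4, 6, 8], [2, 7], [5, 9]].

So P = [[1, 3, 4, 6, 8], [2, 7], [5, 9]], Q = [[1, 3, 6, 8, 9], [2, 5], [4, 7]].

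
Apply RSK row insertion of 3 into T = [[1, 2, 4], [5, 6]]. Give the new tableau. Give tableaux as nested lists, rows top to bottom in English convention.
[[1, 2, 3], [4, 6], [5]]

In row 1, 3 replaces 4 (the leftmost entry greater than 3); 4 is bumped to row 2. In row 2, 4 replaces 5 (the leftmost entry greater than 4); 5 is bumped to row 3. 5 starts a new row 3. The new tableau is [[1, 2, 3], [4, 6], [5]].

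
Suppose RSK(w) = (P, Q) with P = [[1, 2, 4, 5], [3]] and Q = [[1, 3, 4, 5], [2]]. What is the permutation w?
3 1 2 4 5

Reverse RSK: for i = n, n-1, ..., 1, locate i in Q, remove the corresponding corner cell from P, and reverse-bump its entry up through P; the value ejected from row 1 is w(i).

So w = 3 1 2 4 5.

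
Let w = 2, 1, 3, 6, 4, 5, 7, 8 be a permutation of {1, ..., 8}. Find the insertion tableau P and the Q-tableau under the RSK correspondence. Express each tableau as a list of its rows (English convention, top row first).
Insert each entry of the permutation into P by Schensted row insertion, recording in Q the position of each new cell.

Insert 2: appended to row 1. P = [[2]], Q = [[1]].
Insert 1: 1 bumps 2 from row 1; 2 starts row 2. P = [[1], [2]], Q = [[1], [2]].
Insert 3: appended to row 1. P = [[1, 3], [2]], Q = [[1, 3], [2]].
Insert 6: appended to row 1. P = [[1, 3, 6], [2]], Q = [[1, 3, 4], [2]].
Insert 4: 4 bumps 6 from row 1; 6 appends to row 2. P = [[1, 3, 4], [2, 6]], Q = [[1, 3, 4], [2, 5]].
Insert 5: appended to row 1. P = [[1, 3, 4, 5], [2, 6]], Q = [[1, 3, 4, 6], [2, 5]].
Insert 7: appended to row 1. P = [[1, 3, 4, 5, 7], [2, 6]], Q = [[1, 3, 4, 6, 7], [2, 5]].
Insert 8: appended to row 1. P = [[1, 3, 4, 5, 7, 8], [2, 6]], Q = [[1, 3, 4, 6, 7, 8], [2, 5]].

So P = [[1, 3, 4, 5, 7, 8], [2, 6]], Q = [[1, 3, 4, 6, 7, 8], [2, 5]].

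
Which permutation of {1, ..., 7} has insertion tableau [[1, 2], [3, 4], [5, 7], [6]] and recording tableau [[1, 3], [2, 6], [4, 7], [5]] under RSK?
Reverse the RSK construction: for i from n down to 1, find the cell of Q containing i, remove the entry at that cell from P, and reverse-bump it up through P; the value ejected from row 1 is w(i).

Step i=7: Q has 7 at row 3, column 2; remove 7 from row 3 of P and reverse-bump: 7 enters row 2 and ejects 4; 4 enters row 1 and ejects 2. So w(7) = 2. P is now [[1, 4], [3, 7], [5], [6]].
Step i=6: Q has 6 at row 2, column 2; remove 7 from row 2 of P and reverse-bump: 7 enters row 1 and ejects 4. So w(6) = 4. P is now [[1, 7], [3], [5], [6]].
Step i=5: Q has 5 at row 4, column 1; remove 6 from row 4 of P and reverse-bump: 6 enters row 3 and ejects 5; 5 enters row 2 and ejects 3; 3 enters row 1 and ejects 1. So w(5) = 1. P is now [[3, 7], [5], [6]].
Step i=4: Q has 4 at row 3, column 1; remove 6 from row 3 of P and reverse-bump: 6 enters row 2 and ejects 5; 5 enters row 1 and ejects 3. So w(4) = 3. P is now [[5, 7], [6]].
Step i=3: Q has 3 at row 1, column 2; remove that cell from P, ejecting 7. So w(3) = 7. P is now [[5], [6]].
Step i=2: Q has 2 at row 2, column 1; remove 6 from row 2 of P and reverse-bump: 6 enters row 1 and ejects 5. So w(2) = 5. P is now [[6]].
Step i=1: Q has 1 at row 1, column 1; remove that cell from P, ejecting 6. So w(1) = 6. P is now [].

So w = 6 5 7 3 1 4 2.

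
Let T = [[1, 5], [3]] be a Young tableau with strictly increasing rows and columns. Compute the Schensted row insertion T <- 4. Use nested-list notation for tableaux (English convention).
In row 1, 4 replaces 5 (the leftmost entry greater than 4); 5 is bumped to row 2. 5 is appended to row 2. The new tableau is [[1, 4], [3, 5]].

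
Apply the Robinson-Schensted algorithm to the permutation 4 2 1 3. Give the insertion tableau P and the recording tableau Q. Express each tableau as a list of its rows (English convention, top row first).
P = [[1, 3], [2], [4]], Q = [[1, 4], [2], [3]]

Insert each entry of the permutation into P by Schensted row insertion, recording in Q the position of each new cell.

Insert 4: appended to row 1. P = [[4]].
Insert 2: 2 bumps 4 from row 1; 4 starts row 2. P = [[2], [4]].
Insert 1: 1 bumps 2 from row 1; 2 bumps 4 from row 2; 4 starts row 3. P = [[1], [2], [4]].
Insert 3: appended to row 1. P = [[1, 3], [2], [4]].

So P = [[1, 3], [2], [4]], Q = [[1, 4], [2], [3]].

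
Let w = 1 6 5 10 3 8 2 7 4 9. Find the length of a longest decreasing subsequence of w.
4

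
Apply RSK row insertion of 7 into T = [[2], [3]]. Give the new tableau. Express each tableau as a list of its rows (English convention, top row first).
7 is larger than every entry of row 1, so it is appended to row 1. The new tableau is [[2, 7], [3]].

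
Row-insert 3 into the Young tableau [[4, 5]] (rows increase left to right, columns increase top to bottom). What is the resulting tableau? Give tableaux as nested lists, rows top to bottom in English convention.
In row 1, 3 replaces 4 (the leftmost entry greater than 3); 4 is bumped to row 2. 4 starts a new row 2. The new tableau is [[3, 5], [4]].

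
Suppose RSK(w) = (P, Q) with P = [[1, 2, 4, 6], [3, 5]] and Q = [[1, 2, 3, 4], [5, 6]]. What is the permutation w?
Reverse the RSK construction: for i from n down to 1, find the cell of Q containing i, remove the entry at that cell from P, and reverse-bump it up through P; the value ejected from row 1 is w(i).

Step i=6: Q has 6 at row 2, column 2; remove 5 from row 2 of P and reverse-bump: 5 enters row 1 and ejects 4. So w(6) = 4. P is now [[1, 2, 5, 6], [3]].
Step i=5: Q has 5 at row 2, column 1; remove 3 from row 2 of P and reverse-bump: 3 enters row 1 and ejects 2. So w(5) = 2. P is now [[1, 3, 5, 6]].
Step i=4: Q has 4 at row 1, column 4; remove that cell from P, ejecting 6. So w(4) = 6. P is now [[1, 3, 5]].
Step i=3: Q has 3 at row 1, column 3; remove that cell from P, ejecting 5. So w(3) = 5. P is now [[1, 3]].
Step i=2: Q has 2 at row 1, column 2; remove that cell from P, ejecting 3. So w(2) = 3. P is now [[1]].
Step i=1: Q has 1 at row 1, column 1; remove that cell from P, ejecting 1. So w(1) = 1. P is now [].

So w = 1 3 5 6 2 4.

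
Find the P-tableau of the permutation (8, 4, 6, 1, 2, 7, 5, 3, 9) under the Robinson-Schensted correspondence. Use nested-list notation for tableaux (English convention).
P = [[1, 2, 3, 9], [4, 5, 7], [6], [8]]

Insert 8: appended to row 1. P = [[8]].
Insert 4: 4 bumps 8 from row 1; 8 starts row 2. P = [[4], [8]].
Insert 6: appended to row 1. P = [[4, 6], [8]].
Insert 1: 1 bumps 4 from row 1; 4 bumps 8 from row 2; 8 starts row 3. P = [[1, 6], [4], [8]].
Insert 2: 2 bumps 6 from row 1; 6 appends to row 2. P = [[1, 2], [4, 6], [8]].
Insert 7: appended to row 1. P = [[1, 2, 7], [4, 6], [8]].
Insert 5: 5 bumps 7 from row 1; 7 appends to row 2. P = [[1, 2, 5], [4, 6, 7], [8]].
Insert 3: 3 bumps 5 from row 1; 5 bumps 6 from row 2; 6 bumps 8 from row 3; 8 starts row 4. P = [[1, 2, 3], [4, 5, 7], [6], [8]].
Insert 9: appended to row 1. P = [[1, 2, 3, 9], [4, 5, 7], [6], [8]].

So P = [[1, 2, 3, 9], [4, 5, 7], [6], [8]].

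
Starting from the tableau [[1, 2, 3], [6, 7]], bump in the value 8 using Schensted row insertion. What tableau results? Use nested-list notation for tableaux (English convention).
8 is larger than every entry of row 1, so it is appended to row 1. The new tableau is [[1, 2, 3, 8], [6, 7]].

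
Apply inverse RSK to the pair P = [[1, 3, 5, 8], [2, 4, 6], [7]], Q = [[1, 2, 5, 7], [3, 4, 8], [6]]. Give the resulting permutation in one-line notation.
Reverse the RSK construction: for i from n down to 1, find the cell of Q containing i, remove the entry at that cell from P, and reverse-bump it up through P; the value ejected from row 1 is w(i).

Step i=8: Q has 8 at row 2, column 3; remove 6 from row 2 of P and reverse-bump: 6 enters row 1 and ejects 5. So w(8) = 5. P is now [[1, 3, 6, 8], [2, 4], [7]].
Step i=7: Q has 7 at row 1, column 4; remove that cell from P, ejecting 8. So w(7) = 8. P is now [[1, 3, 6], [2, 4], [7]].
Step i=6: Q has 6 at row 3, column 1; remove 7 from row 3 of P and reverse-bump: 7 enters row 2 and ejects 4; 4 enters row 1 and ejects 3. So w(6) = 3. P is now [[1, 4, 6], [2, 7]].
Step i=5: Q has 5 at row 1, column 3; remove that cell from P, ejecting 6. So w(5) = 6. P is now [[1, 4], [2, 7]].
Step i=4: Q has 4 at row 2, column 2; remove 7 from row 2 of P and reverse-bump: 7 enters row 1 and ejects 4. So w(4) = 4. P is now [[1, 7], [2]].
Step i=3: Q has 3 at row 2, column 1; remove 2 from row 2 of P and reverse-bump: 2 enters row 1 and ejects 1. So w(3) = 1. P is now [[2, 7]].
Step i=2: Q has 2 at row 1, column 2; remove that cell from P, ejecting 7. So w(2) = 7. P is now [[2]].
Step i=1: Q has 1 at row 1, column 1; remove that cell from P, ejecting 2. So w(1) = 2. P is now [].

So w = 2 7 1 4 6 3 8 5.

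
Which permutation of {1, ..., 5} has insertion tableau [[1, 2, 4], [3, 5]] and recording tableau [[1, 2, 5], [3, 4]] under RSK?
3 5 1 2 4

Reverse RSK: for i = n, n-1, ..., 1, locate i in Q, remove the corresponding corner cell from P, and reverse-bump its entry up through P; the value ejected from row 1 is w(i).

So w = 3 5 1 2 4.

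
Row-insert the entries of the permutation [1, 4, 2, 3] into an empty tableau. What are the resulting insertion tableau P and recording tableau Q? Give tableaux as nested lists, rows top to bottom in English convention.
Insert each entry of the permutation into P by Schensted row insertion, recording in Q the position of each new cell.

After inserting 1: P = [[1]].
After inserting 4: P = [[1, 4]].
After inserting 2: P = [[1, 2], [4]].
After inserting 3: P = [[1, 2, 3], [4]].

So P = [[1, 2, 3], [4]], Q = [[1, 2, 4], [3]].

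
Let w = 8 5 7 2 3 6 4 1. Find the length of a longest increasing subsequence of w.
3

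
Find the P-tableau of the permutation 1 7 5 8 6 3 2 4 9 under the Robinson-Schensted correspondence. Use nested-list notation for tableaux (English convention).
P = [[1, 2, 4, 9], [3, 6], [5, 8], [7]]

Insert 1: appended to row 1. P = [[1]].
Insert 7: appended to row 1. P = [[1, 7]].
Insert 5: 5 bumps 7 from row 1; 7 starts row 2. P = [[1, 5], [7]].
Insert 8: appended to row 1. P = [[1, 5, 8], [7]].
Insert 6: 6 bumps 8 from row 1; 8 appends to row 2. P = [[1, 5, 6], [7, 8]].
Insert 3: 3 bumps 5 from row 1; 5 bumps 7 from row 2; 7 starts row 3. P = [[1, 3, 6], [5, 8], [7]].
Insert 2: 2 bumps 3 from row 1; 3 bumps 5 from row 2; 5 bumps 7 from row 3; 7 starts row 4. P = [[1, 2, 6], [3, 8], [5], [7]].
Insert 4: 4 bumps 6 from row 1; 6 bumps 8 from row 2; 8 appends to row 3. P = [[1, 2, 4], [3, 6], [5, 8], [7]].
Insert 9: appended to row 1. P = [[1, 2, 4, 9], [3, 6], [5, 8], [7]].

So P = [[1, 2, 4, 9], [3, 6], [5, 8], [7]].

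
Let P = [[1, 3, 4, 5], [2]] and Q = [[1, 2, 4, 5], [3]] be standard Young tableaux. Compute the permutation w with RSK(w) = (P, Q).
Reverse the RSK construction: for i from n down to 1, find the cell of Q containing i, remove the entry at that cell from P, and reverse-bump it up through P; the value ejected from row 1 is w(i).

Step i=5: Q has 5 at row 1, column 4; remove that cell from P, ejecting 5. So w(5) = 5. P is now [[1, 3, 4], [2]].
Step i=4: Q has 4 at row 1, column 3; remove that cell from P, ejecting 4. So w(4) = 4. P is now [[1, 3], [2]].
Step i=3: Q has 3 at row 2, column 1; remove 2 from row 2 of P and reverse-bump: 2 enters row 1 and ejects 1. So w(3) = 1. P is now [[2, 3]].
Step i=2: Q has 2 at row 1, column 2; remove that cell from P, ejecting 3. So w(2) = 3. P is now [[2]].
Step i=1: Q has 1 at row 1, column 1; remove that cell from P, ejecting 2. So w(1) = 2. P is now [].

So w = 2 3 1 4 5.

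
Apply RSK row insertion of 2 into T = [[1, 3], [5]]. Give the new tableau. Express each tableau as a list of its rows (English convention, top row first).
[[1, 2], [3], [5]]

In row 1, 2 replaces 3 (the leftmost entry greater than 2); 3 is bumped to row 2. In row 2, 3 replaces 5 (the leftmost entry greater than 3); 5 is bumped to row 3. 5 starts a new row 3. The new tableau is [[1, 2], [3], [5]].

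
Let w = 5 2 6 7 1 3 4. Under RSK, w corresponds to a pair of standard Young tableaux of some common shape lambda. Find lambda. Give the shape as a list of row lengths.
Row-insert each entry into an empty tableau.

After inserting 5: P = [[5]].
After inserting 2: P = [[2], [5]].
After inserting 6: P = [[2, 6], [5]].
After inserting 7: P = [[2, 6, 7], [5]].
After inserting 1: P = [[1, 6, 7], [2], [5]].
After inserting 3: P = [[1, 3, 7], [2, 6], [5]].
After inserting 4: P = [[1, 3, 4], [2, 6, 7], [5]].

The final insertion tableau P = [[1, 3, 4], [2, 6, 7], [5]] has shape [3, 3, 1].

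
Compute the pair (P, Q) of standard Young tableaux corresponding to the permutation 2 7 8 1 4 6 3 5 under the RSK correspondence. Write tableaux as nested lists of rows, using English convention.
P = [[1, 3, 5], [2, 4, 6], [7, 8]], Q = [[1, 2, 3], [4, 5, 6], [7, 8]]

Insert each entry of the permutation into P by Schensted row insertion, recording in Q the position of each new cell.

Insert 2: appended to row 1. P = [[2]], Q = [[1]].
Insert 7: appended to row 1. P = [[2, 7]], Q = [[1, 2]].
Insert 8: appended to row 1. P = [[2, 7, 8]], Q = [[1, 2, 3]].
Insert 1: 1 bumps 2 from row 1; 2 starts row 2. P = [[1, 7, 8], [2]], Q = [[1, 2, 3], [4]].
Insert 4: 4 bumps 7 from row 1; 7 appends to row 2. P = [[1, 4, 8], [2, 7]], Q = [[1, 2, 3], [4, 5]].
Insert 6: 6 bumps 8 from row 1; 8 appends to row 2. P = [[1, 4, 6], [2, 7, 8]], Q = [[1, 2, 3], [4, 5, 6]].
Insert 3: 3 bumps 4 from row 1; 4 bumps 7 from row 2; 7 starts row 3. P = [[1, 3, 6], [2, 4, 8], [7]], Q = [[1, 2, 3], [4, 5, 6], [7]].
Insert 5: 5 bumps 6 from row 1; 6 bumps 8 from row 2; 8 appends to row 3. P = [[1, 3, 5], [2, 4, 6], [7, 8]], Q = [[1, 2, 3], [4, 5, 6], [7, 8]].

So P = [[1, 3, 5], [2, 4, 6], [7, 8]], Q = [[1, 2, 3], [4, 5, 6], [7, 8]].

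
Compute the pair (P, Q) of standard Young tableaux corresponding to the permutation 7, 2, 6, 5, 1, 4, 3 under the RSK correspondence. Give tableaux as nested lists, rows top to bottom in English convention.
Insert each entry of the permutation into P by Schensted row insertion, recording in Q the position of each new cell.

After inserting 7: P = [[7]].
After inserting 2: P = [[2], [7]].
After inserting 6: P = [[2, 6], [7]].
After inserting 5: P = [[2, 5], [6], [7]].
After inserting 1: P = [[1, 5], [2], [6], [7]].
After inserting 4: P = [[1, 4], [2, 5], [6], [7]].
After inserting 3: P = [[1, 3], [2, 4], [5], [6], [7]].

So P = [[1, 3], [2, 4], [5], [6], [7]], Q = [[1, 3], [2, 6], [4], [5], [7]].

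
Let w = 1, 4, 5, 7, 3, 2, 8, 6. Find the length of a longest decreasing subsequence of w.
3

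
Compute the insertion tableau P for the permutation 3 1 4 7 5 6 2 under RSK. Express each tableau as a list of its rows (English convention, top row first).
After inserting 3: P = [[3]].
After inserting 1: P = [[1], [3]].
After inserting 4: P = [[1, 4], [3]].
After inserting 7: P = [[1, 4, 7], [3]].
After inserting 5: P = [[1, 4, 5], [3, 7]].
After inserting 6: P = [[1, 4, 5, 6], [3, 7]].
After inserting 2: P = [[1, 2, 5, 6], [3, 4], [7]].

So P = [[1, 2, 5, 6], [3, 4], [7]].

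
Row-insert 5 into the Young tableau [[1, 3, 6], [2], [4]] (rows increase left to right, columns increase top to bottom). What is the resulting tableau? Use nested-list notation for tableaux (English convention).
[[1, 3, 5], [2, 6], [4]]

In row 1, 5 replaces 6 (the leftmost entry greater than 5); 6 is bumped to row 2. 6 is appended to row 2. The new tableau is [[1, 3, 5], [2, 6], [4]].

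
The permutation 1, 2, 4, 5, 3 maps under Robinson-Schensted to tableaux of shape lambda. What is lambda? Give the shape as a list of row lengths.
[4, 1]

Row-insert each entry into an empty tableau.

After inserting 1: P = [[1]].
After inserting 2: P = [[1, 2]].
After inserting 4: P = [[1, 2, 4]].
After inserting 5: P = [[1, 2, 4, 5]].
After inserting 3: P = [[1, 2, 3, 5], [4]].

The final insertion tableau P = [[1, 2, 3, 5], [4]] has shape [4, 1].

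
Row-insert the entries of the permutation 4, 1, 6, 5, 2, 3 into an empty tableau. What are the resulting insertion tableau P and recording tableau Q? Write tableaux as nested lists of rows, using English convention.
Insert each entry of the permutation into P by Schensted row insertion, recording in Q the position of each new cell.

Insert 4: appended to row 1. P = [[4]].
Insert 1: 1 bumps 4 from row 1; 4 starts row 2. P = [[1], [4]].
Insert 6: appended to row 1. P = [[1, 6], [4]].
Insert 5: 5 bumps 6 from row 1; 6 appends to row 2. P = [[1, 5], [4, 6]].
Insert 2: 2 bumps 5 from row 1; 5 bumps 6 from row 2; 6 starts row 3. P = [[1, 2], [4, 5], [6]].
Insert 3: appended to row 1. P = [[1, 2, 3], [4, 5], [6]].

So P = [[1, 2, 3], [4, 5], [6]], Q = [[1, 3, 6], [2, 4], [5]].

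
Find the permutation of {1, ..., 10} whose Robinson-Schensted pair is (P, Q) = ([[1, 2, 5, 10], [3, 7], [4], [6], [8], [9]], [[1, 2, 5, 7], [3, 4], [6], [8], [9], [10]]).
Reverse the RSK construction: for i from n down to 1, find the cell of Q containing i, remove the entry at that cell from P, and reverse-bump it up through P; the value ejected from row 1 is w(i).

Step i=10: Q has 10 at row 6, column 1; remove 9 from row 6 of P and reverse-bump: 9 enters row 5 and ejects 8; 8 enters row 4 and ejects 6; 6 enters row 3 and ejects 4; 4 enters row 2 and ejects 3; 3 enters row 1 and ejects 2. So w(10) = 2. P is now [[1, 3, 5, 10], [4, 7], [6], [8], [9]].
Step i=9: Q has 9 at row 5, column 1; remove 9 from row 5 of P and reverse-bump: 9 enters row 4 and ejects 8; 8 enters row 3 and ejects 6; 6 enters row 2 and ejects 4; 4 enters row 1 and ejects 3. So w(9) = 3. P is now [[1, 4, 5, 10], [6, 7], [8], [9]].
Step i=8: Q has 8 at row 4, column 1; remove 9 from row 4 of P and reverse-bump: 9 enters row 3 and ejects 8; 8 enters row 2 and ejects 7; 7 enters row 1 and ejects 5. So w(8) = 5. P is now [[1, 4, 7, 10], [6, 8], [9]].
Step i=7: Q has 7 at row 1, column 4; remove that cell from P, ejecting 10. So w(7) = 10. P is now [[1, 4, 7], [6, 8], [9]].
Step i=6: Q has 6 at row 3, column 1; remove 9 from row 3 of P and reverse-bump: 9 enters row 2 and ejects 8; 8 enters row 1 and ejects 7. So w(6) = 7. P is now [[1, 4, 8], [6, 9]].
Step i=5: Q has 5 at row 1, column 3; remove that cell from P, ejecting 8. So w(5) = 8. P is now [[1, 4], [6, 9]].
Step i=4: Q has 4 at row 2, column 2; remove 9 from row 2 of P and reverse-bump: 9 enters row 1 and ejects 4. So w(4) = 4. P is now [[1, 9], [6]].
Step i=3: Q has 3 at row 2, column 1; remove 6 from row 2 of P and reverse-bump: 6 enters row 1 and ejects 1. So w(3) = 1. P is now [[6, 9]].
Step i=2: Q has 2 at row 1, column 2; remove that cell from P, ejecting 9. So w(2) = 9. P is now [[6]].
Step i=1: Q has 1 at row 1, column 1; remove that cell from P, ejecting 6. So w(1) = 6. P is now [].

So w = 6 9 1 4 8 7 10 5 3 2.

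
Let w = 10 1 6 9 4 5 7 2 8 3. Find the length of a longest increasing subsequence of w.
5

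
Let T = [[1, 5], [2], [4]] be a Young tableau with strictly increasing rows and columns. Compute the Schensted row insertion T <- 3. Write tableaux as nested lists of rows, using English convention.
In row 1, 3 replaces 5 (the leftmost entry greater than 3); 5 is bumped to row 2. 5 is appended to row 2. The new tableau is [[1, 3], [2, 5], [4]].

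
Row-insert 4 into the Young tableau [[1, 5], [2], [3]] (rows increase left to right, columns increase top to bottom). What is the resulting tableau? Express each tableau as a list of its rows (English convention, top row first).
In row 1, 4 replaces 5 (the leftmost entry greater than 4); 5 is bumped to row 2. 5 is appended to row 2. The new tableau is [[1, 4], [2, 5], [3]].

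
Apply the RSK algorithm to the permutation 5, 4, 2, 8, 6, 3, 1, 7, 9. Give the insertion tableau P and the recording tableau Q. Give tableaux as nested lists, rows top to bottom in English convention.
Insert each entry of the permutation into P by Schensted row insertion, recording in Q the position of each new cell.

Insert 5: appended to row 1. P = [[5]].
Insert 4: 4 bumps 5 from row 1; 5 starts row 2. P = [[4], [5]].
Insert 2: 2 bumps 4 from row 1; 4 bumps 5 from row 2; 5 starts row 3. P = [[2], [4], [5]].
Insert 8: appended to row 1. P = [[2, 8], [4], [5]].
Insert 6: 6 bumps 8 from row 1; 8 appends to row 2. P = [[2, 6], [4, 8], [5]].
Insert 3: 3 bumps 6 from row 1; 6 bumps 8 from row 2; 8 appends to row 3. P = [[2, 3], [4, 6], [5, 8]].
Insert 1: 1 bumps 2 from row 1; 2 bumps 4 from row 2; 4 bumps 5 from row 3; 5 starts row 4. P = [[1, 3], [2, 6], [4, 8], [5]].
Insert 7: appended to row 1. P = [[1, 3, 7], [2, 6], [4, 8], [5]].
Insert 9: appended to row 1. P = [[1, 3, 7, 9], [2, 6], [4, 8], [5]].

So P = [[1, 3, 7, 9], [2, 6], [4, 8], [5]], Q = [[1, 4, 8, 9], [2, 5], [3, 6], [7]].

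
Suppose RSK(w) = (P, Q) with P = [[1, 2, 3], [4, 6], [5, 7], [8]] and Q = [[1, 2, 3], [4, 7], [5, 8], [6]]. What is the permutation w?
1 5 8 7 4 2 6 3

Reverse the RSK construction: for i from n down to 1, find the cell of Q containing i, remove the entry at that cell from P, and reverse-bump it up through P; the value ejected from row 1 is w(i).

Step i=8: Q has 8 at row 3, column 2; remove 7 from row 3 of P and reverse-bump: 7 enters row 2 and ejects 6; 6 enters row 1 and ejects 3. So w(8) = 3. P is now [[1, 2, 6], [4, 7], [5], [8]].
Step i=7: Q has 7 at row 2, column 2; remove 7 from row 2 of P and reverse-bump: 7 enters row 1 and ejects 6. So w(7) = 6. P is now [[1, 2, 7], [4], [5], [8]].
Step i=6: Q has 6 at row 4, column 1; remove 8 from row 4 of P and reverse-bump: 8 enters row 3 and ejects 5; 5 enters row 2 and ejects 4; 4 enters row 1 and ejects 2. So w(6) = 2. P is now [[1, 4, 7], [5], [8]].
Step i=5: Q has 5 at row 3, column 1; remove 8 from row 3 of P and reverse-bump: 8 enters row 2 and ejects 5; 5 enters row 1 and ejects 4. So w(5) = 4. P is now [[1, 5, 7], [8]].
Step i=4: Q has 4 at row 2, column 1; remove 8 from row 2 of P and reverse-bump: 8 enters row 1 and ejects 7. So w(4) = 7. P is now [[1, 5, 8]].
Step i=3: Q has 3 at row 1, column 3; remove that cell from P, ejecting 8. So w(3) = 8. P is now [[1, 5]].
Step i=2: Q has 2 at row 1, column 2; remove that cell from P, ejecting 5. So w(2) = 5. P is now [[1]].
Step i=1: Q has 1 at row 1, column 1; remove that cell from P, ejecting 1. So w(1) = 1. P is now [].

So w = 1 5 8 7 4 2 6 3.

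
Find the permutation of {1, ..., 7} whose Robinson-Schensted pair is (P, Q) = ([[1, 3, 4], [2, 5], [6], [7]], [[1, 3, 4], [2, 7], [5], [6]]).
7 2 3 6 5 1 4

Reverse the RSK construction: for i from n down to 1, find the cell of Q containing i, remove the entry at that cell from P, and reverse-bump it up through P; the value ejected from row 1 is w(i).

Step i=7: Q has 7 at row 2, column 2; remove 5 from row 2 of P and reverse-bump: 5 enters row 1 and ejects 4. So w(7) = 4. P is now [[1, 3, 5], [2], [6], [7]].
Step i=6: Q has 6 at row 4, column 1; remove 7 from row 4 of P and reverse-bump: 7 enters row 3 and ejects 6; 6 enters row 2 and ejects 2; 2 enters row 1 and ejects 1. So w(6) = 1. P is now [[2, 3, 5], [6], [7]].
Step i=5: Q has 5 at row 3, column 1; remove 7 from row 3 of P and reverse-bump: 7 enters row 2 and ejects 6; 6 enters row 1 and ejects 5. So w(5) = 5. P is now [[2, 3, 6], [7]].
Step i=4: Q has 4 at row 1, column 3; remove that cell from P, ejecting 6. So w(4) = 6. P is now [[2, 3], [7]].
Step i=3: Q has 3 at row 1, column 2; remove that cell from P, ejecting 3. So w(3) = 3. P is now [[2], [7]].
Step i=2: Q has 2 at row 2, column 1; remove 7 from row 2 of P and reverse-bump: 7 enters row 1 and ejects 2. So w(2) = 2. P is now [[7]].
Step i=1: Q has 1 at row 1, column 1; remove that cell from P, ejecting 7. So w(1) = 7. P is now [].

So w = 7 2 3 6 5 1 4.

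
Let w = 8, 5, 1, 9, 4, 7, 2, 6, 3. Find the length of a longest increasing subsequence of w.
3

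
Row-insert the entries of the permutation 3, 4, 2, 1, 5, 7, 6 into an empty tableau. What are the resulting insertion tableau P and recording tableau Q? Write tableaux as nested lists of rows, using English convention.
Insert each entry of the permutation into P by Schensted row insertion, recording in Q the position of each new cell.

Insert 3: appended to row 1. P = [[3]].
Insert 4: appended to row 1. P = [[3, 4]].
Insert 2: 2 bumps 3 from row 1; 3 starts row 2. P = [[2, 4], [3]].
Insert 1: 1 bumps 2 from row 1; 2 bumps 3 from row 2; 3 starts row 3. P = [[1, 4], [2], [3]].
Insert 5: appended to row 1. P = [[1, 4, 5], [2], [3]].
Insert 7: appended to row 1. P = [[1, 4, 5, 7], [2], [3]].
Insert 6: 6 bumps 7 from row 1; 7 appends to row 2. P = [[1, 4, 5, 6], [2, 7], [3]].

So P = [[1, 4, 5, 6], [2, 7], [3]], Q = [[1, 2, 5, 6], [3, 7], [4]].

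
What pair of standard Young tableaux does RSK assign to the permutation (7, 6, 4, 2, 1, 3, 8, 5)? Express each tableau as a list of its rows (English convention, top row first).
Insert each entry of the permutation into P by Schensted row insertion, recording in Q the position of each new cell.

Insert 7: appended to row 1. P = [[7]].
Insert 6: 6 bumps 7 from row 1; 7 starts row 2. P = [[6], [7]].
Insert 4: 4 bumps 6 from row 1; 6 bumps 7 from row 2; 7 starts row 3. P = [[4], [6], [7]].
Insert 2: 2 bumps 4 from row 1; 4 bumps 6 from row 2; 6 bumps 7 from row 3; 7 starts row 4. P = [[2], [4], [6], [7]].
Insert 1: 1 bumps 2 from row 1; 2 bumps 4 from row 2; 4 bumps 6 from row 3; 6 bumps 7 from row 4; 7 starts row 5. P = [[1], [2], [4], [6], [7]].
Insert 3: appended to row 1. P = [[1, 3], [2], [4], [6], [7]].
Insert 8: appended to row 1. P = [[1, 3, 8], [2], [4], [6], [7]].
Insert 5: 5 bumps 8 from row 1; 8 appends to row 2. P = [[1, 3, 5], [2, 8], [4], [6], [7]].

So P = [[1, 3, 5], [2, 8], [4], [6], [7]], Q = [[1, 6, 7], [2, 8], [3], [4], [5]].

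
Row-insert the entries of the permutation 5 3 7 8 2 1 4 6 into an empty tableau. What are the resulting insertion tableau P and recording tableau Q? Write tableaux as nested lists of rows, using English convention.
P = [[1, 4, 6], [2, 7, 8], [3], [5]], Q = [[1, 3, 4], [2, 7, 8], [5], [6]]

Insert each entry of the permutation into P by Schensted row insertion, recording in Q the position of each new cell.

Insert 5: appended to row 1. P = [[5]].
Insert 3: 3 bumps 5 from row 1; 5 starts row 2. P = [[3], [5]].
Insert 7: appended to row 1. P = [[3, 7], [5]].
Insert 8: appended to row 1. P = [[3, 7, 8], [5]].
Insert 2: 2 bumps 3 from row 1; 3 bumps 5 from row 2; 5 starts row 3. P = [[2, 7, 8], [3], [5]].
Insert 1: 1 bumps 2 from row 1; 2 bumps 3 from row 2; 3 bumps 5 from row 3; 5 starts row 4. P = [[1, 7, 8], [2], [3], [5]].
Insert 4: 4 bumps 7 from row 1; 7 appends to row 2. P = [[1, 4, 8], [2, 7], [3], [5]].
Insert 6: 6 bumps 8 from row 1; 8 appends to row 2. P = [[1, 4, 6], [2, 7, 8], [3], [5]].

So P = [[1, 4, 6], [2, 7, 8], [3], [5]], Q = [[1, 3, 4], [2, 7, 8], [5], [6]].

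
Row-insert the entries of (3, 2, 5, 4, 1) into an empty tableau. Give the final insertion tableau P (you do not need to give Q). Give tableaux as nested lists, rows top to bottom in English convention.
Insert 3: appended to row 1. P = [[3]].
Insert 2: 2 bumps 3 from row 1; 3 starts row 2. P = [[2], [3]].
Insert 5: appended to row 1. P = [[2, 5], [3]].
Insert 4: 4 bumps 5 from row 1; 5 appends to row 2. P = [[2, 4], [3, 5]].
Insert 1: 1 bumps 2 from row 1; 2 bumps 3 from row 2; 3 starts row 3. P = [[1, 4], [2, 5], [3]].

So P = [[1, 4], [2, 5], [3]].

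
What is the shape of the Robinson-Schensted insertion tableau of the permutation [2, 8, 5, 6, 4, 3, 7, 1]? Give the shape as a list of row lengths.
RSK row insertion gives P = [[1, 3, 6, 7], [2], [4], [5], [8]], which has shape [4, 1, 1, 1, 1].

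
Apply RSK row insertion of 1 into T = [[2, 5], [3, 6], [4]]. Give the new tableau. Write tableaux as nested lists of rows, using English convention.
In row 1, 1 replaces 2 (the leftmost entry greater than 1); 2 is bumped to row 2. In row 2, 2 replaces 3 (the leftmost entry greater than 2); 3 is bumped to row 3. In row 3, 3 replaces 4 (the leftmost entry greater than 3); 4 is bumped to row 4. 4 starts a new row 4. The new tableau is [[1, 5], [2, 6], [3], [4]].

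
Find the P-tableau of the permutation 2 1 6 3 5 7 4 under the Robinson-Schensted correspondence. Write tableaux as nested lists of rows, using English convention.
P = [[1, 3, 4, 7], [2, 5], [6]]

Insert 2: appended to row 1. P = [[2]].
Insert 1: 1 bumps 2 from row 1; 2 starts row 2. P = [[1], [2]].
Insert 6: appended to row 1. P = [[1, 6], [2]].
Insert 3: 3 bumps 6 from row 1; 6 appends to row 2. P = [[1, 3], [2, 6]].
Insert 5: appended to row 1. P = [[1, 3, 5], [2, 6]].
Insert 7: appended to row 1. P = [[1, 3, 5, 7], [2, 6]].
Insert 4: 4 bumps 5 from row 1; 5 bumps 6 from row 2; 6 starts row 3. P = [[1, 3, 4, 7], [2, 5], [6]].

So P = [[1, 3, 4, 7], [2, 5], [6]].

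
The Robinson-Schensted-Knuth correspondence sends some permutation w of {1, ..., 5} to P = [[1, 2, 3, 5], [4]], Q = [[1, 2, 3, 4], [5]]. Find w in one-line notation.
1 2 4 5 3

Reverse the RSK construction: for i from n down to 1, find the cell of Q containing i, remove the entry at that cell from P, and reverse-bump it up through P; the value ejected from row 1 is w(i).

Step i=5: Q has 5 at row 2, column 1; remove 4 from row 2 of P and reverse-bump: 4 enters row 1 and ejects 3. So w(5) = 3. P is now [[1, 2, 4, 5]].
Step i=4: Q has 4 at row 1, column 4; remove that cell from P, ejecting 5. So w(4) = 5. P is now [[1, 2, 4]].
Step i=3: Q has 3 at row 1, column 3; remove that cell from P, ejecting 4. So w(3) = 4. P is now [[1, 2]].
Step i=2: Q has 2 at row 1, column 2; remove that cell from P, ejecting 2. So w(2) = 2. P is now [[1]].
Step i=1: Q has 1 at row 1, column 1; remove that cell from P, ejecting 1. So w(1) = 1. P is now [].

So w = 1 2 4 5 3.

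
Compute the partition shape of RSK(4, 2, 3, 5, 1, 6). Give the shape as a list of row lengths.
Row-insert each entry into an empty tableau.

After inserting 4: P = [[4]].
After inserting 2: P = [[2], [4]].
After inserting 3: P = [[2, 3], [4]].
After inserting 5: P = [[2, 3, 5], [4]].
After inserting 1: P = [[1, 3, 5], [2], [4]].
After inserting 6: P = [[1, 3, 5, 6], [2], [4]].

The final insertion tableau P = [[1, 3, 5, 6], [2], [4]] has shape [4, 1, 1].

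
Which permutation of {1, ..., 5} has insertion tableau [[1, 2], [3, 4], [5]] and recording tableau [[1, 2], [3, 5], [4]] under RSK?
3 5 4 1 2

Reverse the RSK construction: for i from n down to 1, find the cell of Q containing i, remove the entry at that cell from P, and reverse-bump it up through P; the value ejected from row 1 is w(i).

Step i=5: Q has 5 at row 2, column 2; remove 4 from row 2 of P and reverse-bump: 4 enters row 1 and ejects 2. So w(5) = 2. P is now [[1, 4], [3], [5]].
Step i=4: Q has 4 at row 3, column 1; remove 5 from row 3 of P and reverse-bump: 5 enters row 2 and ejects 3; 3 enters row 1 and ejects 1. So w(4) = 1. P is now [[3, 4], [5]].
Step i=3: Q has 3 at row 2, column 1; remove 5 from row 2 of P and reverse-bump: 5 enters row 1 and ejects 4. So w(3) = 4. P is now [[3, 5]].
Step i=2: Q has 2 at row 1, column 2; remove that cell from P, ejecting 5. So w(2) = 5. P is now [[3]].
Step i=1: Q has 1 at row 1, column 1; remove that cell from P, ejecting 3. So w(1) = 3. P is now [].

So w = 3 5 4 1 2.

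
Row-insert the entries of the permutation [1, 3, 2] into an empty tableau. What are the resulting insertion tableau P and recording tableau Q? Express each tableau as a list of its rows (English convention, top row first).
P = [[1, 2], [3]], Q = [[1, 2], [3]]

Insert each entry of the permutation into P by Schensted row insertion, recording in Q the position of each new cell.

After inserting 1: P = [[1]].
After inserting 3: P = [[1, 3]].
After inserting 2: P = [[1, 2], [3]].

So P = [[1, 2], [3]], Q = [[1, 2], [3]].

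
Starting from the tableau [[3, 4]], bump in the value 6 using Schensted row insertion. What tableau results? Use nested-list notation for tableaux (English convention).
[[3, 4, 6]]

6 is larger than every entry of row 1, so it is appended to row 1. The new tableau is [[3, 4, 6]].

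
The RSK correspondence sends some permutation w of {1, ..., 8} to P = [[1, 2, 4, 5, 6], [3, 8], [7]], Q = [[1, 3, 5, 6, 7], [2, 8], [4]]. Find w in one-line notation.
7 1 3 2 4 5 8 6

Reverse RSK: for i = n, n-1, ..., 1, locate i in Q, remove the corresponding corner cell from P, and reverse-bump its entry up through P; the value ejected from row 1 is w(i).

So w = 7 1 3 2 4 5 8 6.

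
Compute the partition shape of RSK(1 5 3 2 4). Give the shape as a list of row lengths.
Row-insert each entry into an empty tableau.

After inserting 1: P = [[1]].
After inserting 5: P = [[1, 5]].
After inserting 3: P = [[1, 3], [5]].
After inserting 2: P = [[1, 2], [3], [5]].
After inserting 4: P = [[1, 2, 4], [3], [5]].

The final insertion tableau P = [[1, 2, 4], [3], [5]] has shape [3, 1, 1].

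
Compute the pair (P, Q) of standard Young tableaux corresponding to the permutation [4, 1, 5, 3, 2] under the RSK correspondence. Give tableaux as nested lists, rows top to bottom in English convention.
P = [[1, 2], [3, 5], [4]], Q = [[1, 3], [2, 4], [5]]

Insert each entry of the permutation into P by Schensted row insertion, recording in Q the position of each new cell.

Insert 4: appended to row 1. P = [[4]], Q = [[1]].
Insert 1: 1 bumps 4 from row 1; 4 starts row 2. P = [[1], [4]], Q = [[1], [2]].
Insert 5: appended to row 1. P = [[1, 5], [4]], Q = [[1, 3], [2]].
Insert 3: 3 bumps 5 from row 1; 5 appends to row 2. P = [[1, 3], [4, 5]], Q = [[1, 3], [2, 4]].
Insert 2: 2 bumps 3 from row 1; 3 bumps 4 from row 2; 4 starts row 3. P = [[1, 2], [3, 5], [4]], Q = [[1, 3], [2, 4], [5]].

So P = [[1, 2], [3, 5], [4]], Q = [[1, 3], [2, 4], [5]].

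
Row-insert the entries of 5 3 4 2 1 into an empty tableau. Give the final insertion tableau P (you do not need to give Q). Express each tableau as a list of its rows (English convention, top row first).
Insert 5: appended to row 1. P = [[5]].
Insert 3: 3 bumps 5 from row 1; 5 starts row 2. P = [[3], [5]].
Insert 4: appended to row 1. P = [[3, 4], [5]].
Insert 2: 2 bumps 3 from row 1; 3 bumps 5 from row 2; 5 starts row 3. P = [[2, 4], [3], [5]].
Insert 1: 1 bumps 2 from row 1; 2 bumps 3 from row 2; 3 bumps 5 from row 3; 5 starts row 4. P = [[1, 4], [2], [3], [5]].

So P = [[1, 4], [2], [3], [5]].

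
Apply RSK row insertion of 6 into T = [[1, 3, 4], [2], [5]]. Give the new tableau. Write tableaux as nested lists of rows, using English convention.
6 is larger than every entry of row 1, so it is appended to row 1. The new tableau is [[1, 3, 4, 6], [2], [5]].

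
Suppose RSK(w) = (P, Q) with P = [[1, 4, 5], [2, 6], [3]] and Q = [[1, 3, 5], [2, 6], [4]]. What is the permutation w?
Reverse the RSK construction: for i from n down to 1, find the cell of Q containing i, remove the entry at that cell from P, and reverse-bump it up through P; the value ejected from row 1 is w(i).

Step i=6: Q has 6 at row 2, column 2; remove 6 from row 2 of P and reverse-bump: 6 enters row 1 and ejects 5. So w(6) = 5. P is now [[1, 4, 6], [2], [3]].
Step i=5: Q has 5 at row 1, column 3; remove that cell from P, ejecting 6. So w(5) = 6. P is now [[1, 4], [2], [3]].
Step i=4: Q has 4 at row 3, column 1; remove 3 from row 3 of P and reverse-bump: 3 enters row 2 and ejects 2; 2 enters row 1 and ejects 1. So w(4) = 1. P is now [[2, 4], [3]].
Step i=3: Q has 3 at row 1, column 2; remove that cell from P, ejecting 4. So w(3) = 4. P is now [[2], [3]].
Step i=2: Q has 2 at row 2, column 1; remove 3 from row 2 of P and reverse-bump: 3 enters row 1 and ejects 2. So w(2) = 2. P is now [[3]].
Step i=1: Q has 1 at row 1, column 1; remove that cell from P, ejecting 3. So w(1) = 3. P is now [].

So w = 3 2 4 1 6 5.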